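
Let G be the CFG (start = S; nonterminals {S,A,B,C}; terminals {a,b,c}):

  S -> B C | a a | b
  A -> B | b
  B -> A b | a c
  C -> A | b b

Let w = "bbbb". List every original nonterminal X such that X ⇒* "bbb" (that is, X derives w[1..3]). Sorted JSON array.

CNF form of G:
  S -> B C | T1 T1 | b
  A -> A T0 | T1 T2 | b
  B -> A T0 | T1 T2
  C -> A T0 | T0 T0 | T1 T2 | b
  T0 -> b
  T1 -> a
  T2 -> c

CYK table (by increasing span), restricted to cells inside w[1..3]:
  T[1,1] 'b' = {A,C,S,T0}  orig:{A,C,S}
  T[2,2] 'b' = {A,C,S,T0}  orig:{A,C,S}
  T[3,3] 'b' = {A,C,S,T0}  orig:{A,C,S}
  T[1,2] 'bb' = {A,B,C}
  T[2,3] 'bb' = {A,B,C}
  T[1,3] 'bbb' = {A,B,C,S}

Original NTs in T[1,3] deriving "bbb": ["A", "B", "C", "S"]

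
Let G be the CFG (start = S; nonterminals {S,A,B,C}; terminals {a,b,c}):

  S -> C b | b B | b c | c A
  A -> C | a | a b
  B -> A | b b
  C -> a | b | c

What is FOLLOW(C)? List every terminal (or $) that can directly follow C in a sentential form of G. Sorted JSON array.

FIRST sets, iterate to fixpoint:
round 1:
  A via A→a: +{a}
  B via B→A: +{a}
  B via B→b b: +{b}
  C via C→a: +{a}
  C via C→b: +{b}
  C via C→c: +{c}
  S via S→C b: +{a,b,c}
  FIRST[S]={a,b,c}  FIRST[A]={a}  FIRST[B]={a,b}  FIRST[C]={a,b,c}
round 2:
  A via A→C: +{b,c}
  B via B→A: +{c}
  FIRST[S]={a,b,c}  FIRST[A]={a,b,c}  FIRST[B]={a,b,c}  FIRST[C]={a,b,c}
round 3: (no change)
  FIRST[S]={a,b,c}  FIRST[A]={a,b,c}  FIRST[B]={a,b,c}  FIRST[C]={a,b,c}

Compute FOLLOW by fixpoint:
seed FOLLOW(S) with $
[1]
  S→C b: FOLLOW(C) ⊇ FIRST(b) = {b}; new: +{b}
  S→b B: FOLLOW(B) ⊇ FOLLOW(S) ⊇ {$}; new: +{$}
  S→c A: FOLLOW(A) ⊇ FOLLOW(S) ⊇ {$}; new: +{$}
  FOLLOW(S)={$}  FOLLOW(A)={$}  FOLLOW(B)={$}  FOLLOW(C)={b}
[2]
  A→C: FOLLOW(C) ⊇ FOLLOW(A) ⊇ {$}; new: +{$}
  FOLLOW(S)={$}  FOLLOW(A)={$}  FOLLOW(B)={$}  FOLLOW(C)={$,b}
[3] — fixpoint
  FOLLOW(S)={$}  FOLLOW(A)={$}  FOLLOW(B)={$}  FOLLOW(C)={$,b}

FOLLOW(C) = ["$", "b"]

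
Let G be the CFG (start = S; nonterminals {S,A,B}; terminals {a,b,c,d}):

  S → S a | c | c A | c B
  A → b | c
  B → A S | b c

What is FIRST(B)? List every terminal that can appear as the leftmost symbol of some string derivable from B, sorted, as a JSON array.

FIRST iteration:
pass 1:
  A via A→b: +{b}
  A via A→c: +{c}
  B via B→A S: +{b,c}
  S via S→c: +{c}
  FIRST(S)={c}  FIRST(A)={b,c}  FIRST(B)={b,c}
pass 2: (no change)
  FIRST(S)={c}  FIRST(A)={b,c}  FIRST(B)={b,c}

FIRST(B) = ["b", "c"]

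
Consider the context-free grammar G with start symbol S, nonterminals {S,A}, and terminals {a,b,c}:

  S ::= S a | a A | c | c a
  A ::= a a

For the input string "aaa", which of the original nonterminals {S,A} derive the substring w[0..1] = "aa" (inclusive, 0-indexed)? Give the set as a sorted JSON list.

Convert to CNF:
  S -> S T0 | T0 A | T1 T0 | c
  A -> T0 T0
  T0 -> a
  T1 -> c

CYK table (by increasing span) (cells [i..j] with 0 ≤ i ≤ j ≤ 1 only):
  T[0,0] 'a' = {T0}  orig:{}
  T[1,1] 'a' = {T0}  orig:{}
  T[0,1] 'aa' = {A}

Original NTs in T[0,1] deriving "aa": ["A"]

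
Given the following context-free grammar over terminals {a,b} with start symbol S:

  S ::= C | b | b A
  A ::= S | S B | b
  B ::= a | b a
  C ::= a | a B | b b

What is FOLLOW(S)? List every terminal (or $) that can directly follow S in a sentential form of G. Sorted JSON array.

Compute FIRST by fixpoint:
iter 1:
  A via A→b: +{b}
  B via B→a: +{a}
  B via B→b a: +{b}
  C via C→a: +{a}
  C via C→b b: +{b}
  S via S→C: +{a,b}
  FIRST[S]={a,b}  FIRST[A]={b}  FIRST[B]={a,b}  FIRST[C]={a,b}
iter 2:
  A via A→S: +{a}
  FIRST[S]={a,b}  FIRST[A]={a,b}  FIRST[B]={a,b}  FIRST[C]={a,b}
iter 3: done
  FIRST[S]={a,b}  FIRST[A]={a,b}  FIRST[B]={a,b}  FIRST[C]={a,b}

FOLLOW iteration:
seed FOLLOW(S) with $
round 1:
  A→S B: FOLLOW(S) ⊇ FIRST(B) = {a,b}; new: +{a,b}
  S→C: FOLLOW(C) ⊇ FOLLOW(S) ⊇ {$,a,b}; new: +{$,a,b}
  S→b A: FOLLOW(A) ⊇ FOLLOW(S) ⊇ {$,a,b}; new: +{$,a,b}
  FOLLOW(S)={$,a,b}  FOLLOW(A)={$,a,b}  FOLLOW(B)={}  FOLLOW(C)={$,a,b}
round 2:
  A→S B: FOLLOW(B) ⊇ FOLLOW(A) ⊇ {$,a,b}; new: +{$,a,b}
  FOLLOW(S)={$,a,b}  FOLLOW(A)={$,a,b}  FOLLOW(B)={$,a,b}  FOLLOW(C)={$,a,b}
round 3: (stable)
  FOLLOW(S)={$,a,b}  FOLLOW(A)={$,a,b}  FOLLOW(B)={$,a,b}  FOLLOW(C)={$,a,b}

FOLLOW(S) = ["$", "a", "b"]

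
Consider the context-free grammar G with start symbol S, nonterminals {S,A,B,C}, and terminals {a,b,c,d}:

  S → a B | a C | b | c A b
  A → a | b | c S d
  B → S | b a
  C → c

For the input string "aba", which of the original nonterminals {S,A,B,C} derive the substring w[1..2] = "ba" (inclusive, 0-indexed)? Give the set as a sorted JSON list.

Convert to CNF:
  S -> T0 X6 | T2 B | T2 C | b
  A -> T0 X4 | a | b
  B -> T0 X5 | T2 B | T2 C | T3 T2 | b
  C -> c
  T0 -> c
  T1 -> d
  T2 -> a
  T3 -> b
  X4 -> S T1
  X5 -> A T3
  X6 -> A T3

CYK table (by increasing span) (cells [i..j] with 1 ≤ i ≤ j ≤ 2 only):
  T[1,1] 'b' = {A,B,S,T3}  orig:{A,B,S}
  T[2,2] 'a' = {A,T2}  orig:{A}
  T[1,2] 'ba' = {B}

Original NTs in T[1,2] deriving "ba": ["B"]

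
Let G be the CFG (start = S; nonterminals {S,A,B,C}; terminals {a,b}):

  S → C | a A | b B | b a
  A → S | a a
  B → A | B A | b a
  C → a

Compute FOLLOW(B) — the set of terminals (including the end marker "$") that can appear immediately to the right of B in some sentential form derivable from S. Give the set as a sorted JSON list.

FIRST iteration:
pass 1:
  A via A→a a: +{a}
  B via B→A: +{a}
  B via B→b a: +{b}
  C via C→a: +{a}
  S via S→C: +{a}
  S via S→b B: +{b}
  S: {a,b}  A: {a}  B: {a,b}  C: {a}
pass 2:
  A via A→S: +{b}
  S: {a,b}  A: {a,b}  B: {a,b}  C: {a}
pass 3: — fixpoint
  S: {a,b}  A: {a,b}  B: {a,b}  C: {a}

FOLLOW iteration:
FOLLOW(S) := {$}
iter 1:
  B→B A: FOLLOW(B) ⊇ FIRST(A) = {a,b}; new: +{a,b}
  B→B A: FOLLOW(A) ⊇ FOLLOW(B) ⊇ {a,b}; new: +{a,b}
  S→C: FOLLOW(C) ⊇ FOLLOW(S) ⊇ {$}; new: +{$}
  S→a A: FOLLOW(A) ⊇ FOLLOW(S) ⊇ {$}; new: +{$}
  S→b B: FOLLOW(B) ⊇ FOLLOW(S) ⊇ {$}; new: +{$}
  S: {$}  A: {$,a,b}  B: {$,a,b}  C: {$}
iter 2:
  A→S: FOLLOW(S) ⊇ FOLLOW(A) ⊇ {$,a,b}; new: +{a,b}
  S→C: FOLLOW(C) ⊇ FOLLOW(S) ⊇ {$,a,b}; new: +{a,b}
  S: {$,a,b}  A: {$,a,b}  B: {$,a,b}  C: {$,a,b}
iter 3: (stable)
  S: {$,a,b}  A: {$,a,b}  B: {$,a,b}  C: {$,a,b}

FOLLOW(B) = ["$", "a", "b"]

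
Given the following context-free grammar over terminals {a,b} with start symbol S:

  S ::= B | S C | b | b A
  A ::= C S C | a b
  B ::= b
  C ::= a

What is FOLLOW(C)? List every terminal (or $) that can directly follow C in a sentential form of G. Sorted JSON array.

FIRST sets, iterate to fixpoint:
pass 1:
  A via A→a b: +{a}
  B via B→b: +{b}
  C via C→a: +{a}
  S via S→B: +{b}
  FIRST[S]={b}  FIRST[A]={a}  FIRST[B]={b}  FIRST[C]={a}
pass 2: — fixpoint
  FIRST[S]={b}  FIRST[A]={a}  FIRST[B]={b}  FIRST[C]={a}

Compute FOLLOW by fixpoint:
initialize: $ ∈ FOLLOW(S)
[1]
  A→C S C: FOLLOW(C) ⊇ FIRST(S) = {b}; new: +{b}
  A→C S C: FOLLOW(S) ⊇ FIRST(C) = {a}; new: +{a}
  S→B: FOLLOW(B) ⊇ FOLLOW(S) ⊇ {$,a}; new: +{$,a}
  S→S C: FOLLOW(C) ⊇ FOLLOW(S) ⊇ {$,a}; new: +{$,a}
  S→b A: FOLLOW(A) ⊇ FOLLOW(S) ⊇ {$,a}; new: +{$,a}
  FOLLOW(S)={$,a}  FOLLOW(A)={$,a}  FOLLOW(B)={$,a}  FOLLOW(C)={$,a,b}
[2] — fixpoint
  FOLLOW(S)={$,a}  FOLLOW(A)={$,a}  FOLLOW(B)={$,a}  FOLLOW(C)={$,a,b}

FOLLOW(C) = ["$", "a", "b"]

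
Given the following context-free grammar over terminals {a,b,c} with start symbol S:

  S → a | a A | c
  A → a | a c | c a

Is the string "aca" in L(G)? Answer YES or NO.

Convert to CNF:
  S -> T0 A | a | c
  A -> T0 T1 | T1 T0 | a
  T0 -> a
  T1 -> c

CYK table (by increasing span):
  [0..0]={A,S,T0}  "a"  orig:{A,S}
  [1..1]={S,T1}  "c"  orig:{S}
  [2..2]={A,S,T0}  "a"  orig:{A,S}
  [0..1]={A}  "ac"
  [1..2]={A}  "ca"
  [0..2]={S}  "aca"

S ∈ T[0,2] ⇒ YES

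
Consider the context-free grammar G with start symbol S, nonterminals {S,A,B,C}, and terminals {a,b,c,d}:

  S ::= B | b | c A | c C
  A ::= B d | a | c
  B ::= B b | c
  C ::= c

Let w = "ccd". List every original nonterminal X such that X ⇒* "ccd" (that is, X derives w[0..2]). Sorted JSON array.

CNF form of G:
  S -> B T1 | T2 A | T2 C | b | c
  A -> B T0 | a | c
  B -> B T1 | c
  C -> c
  T0 -> d
  T1 -> b
  T2 -> c

Fill CYK table bottom-up — only the sub-triangle for w[0..2]:
  T[0,0] 'c' = {A,B,C,S,T2}  orig:{A,B,C,S}
  T[1,1] 'c' = {A,B,C,S,T2}  orig:{A,B,C,S}
  T[2,2] 'd' = {T0}  orig:{}
  T[0,1] 'cc' = {S}
  T[1,2] 'cd' = {A}
  T[0,2] 'ccd' = {S}

Original NTs in T[0,2] deriving "ccd": ["S"]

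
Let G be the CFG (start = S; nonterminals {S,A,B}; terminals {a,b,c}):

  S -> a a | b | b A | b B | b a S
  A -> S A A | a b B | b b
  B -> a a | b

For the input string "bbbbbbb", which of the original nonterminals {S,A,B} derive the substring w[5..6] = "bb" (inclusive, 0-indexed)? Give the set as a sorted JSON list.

Convert to CNF:
  S -> T0 T0 | T1 A | T1 B | T1 X4 | b
  A -> S X2 | T0 X3 | T1 T1
  B -> T0 T0 | b
  T0 -> a
  T1 -> b
  X2 -> A A
  X3 -> T1 B
  X4 -> T0 S

CYK fill, restricted to cells inside w[5..6]:
  [5..5]={B,S,T1}  "b"  orig:{B,S}
  [6..6]={B,S,T1}  "b"  orig:{B,S}
  [5..6]={A,S,X3}  "bb"  orig:{A,S}

Original NTs in T[5,6] deriving "bb": ["A", "S"]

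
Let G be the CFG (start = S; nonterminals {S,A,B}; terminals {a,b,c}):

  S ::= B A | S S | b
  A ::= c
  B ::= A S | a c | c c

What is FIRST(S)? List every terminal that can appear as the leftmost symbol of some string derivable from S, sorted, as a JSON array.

FIRST sets, iterate to fixpoint:
iter 1:
  A via A→c: +{c}
  B via B→A S: +{c}
  B via B→a c: +{a}
  S via S→B A: +{a,c}
  S via S→b: +{b}
  FIRST[S]={a,b,c}  FIRST[A]={c}  FIRST[B]={a,c}
iter 2: — fixpoint
  FIRST[S]={a,b,c}  FIRST[A]={c}  FIRST[B]={a,c}

FIRST(S) = ["a", "b", "c"]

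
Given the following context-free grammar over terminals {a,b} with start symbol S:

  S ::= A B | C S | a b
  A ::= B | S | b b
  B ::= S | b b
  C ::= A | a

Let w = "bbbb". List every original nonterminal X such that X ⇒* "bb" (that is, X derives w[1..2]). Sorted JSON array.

Convert to CNF:
  S -> A B | C S | T0 T1
  A -> A B | C S | T0 T1 | T1 T1
  B -> A B | C S | T0 T1 | T1 T1
  C -> A B | C S | T0 T1 | T1 T1 | a
  T0 -> a
  T1 -> b

CYK table (by increasing span) (cells [i..j] with 1 ≤ i ≤ j ≤ 2 only):
  T[1,1] 'b' = {T1}  orig:{}
  T[2,2] 'b' = {T1}  orig:{}
  T[1,2] 'bb' = {A,B,C}

Original NTs in T[1,2] deriving "bb": ["A", "B", "C"]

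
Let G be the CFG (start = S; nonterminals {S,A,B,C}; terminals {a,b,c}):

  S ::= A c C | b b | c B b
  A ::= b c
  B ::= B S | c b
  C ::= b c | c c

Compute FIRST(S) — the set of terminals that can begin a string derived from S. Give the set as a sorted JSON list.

FIRST sets, iterate to fixpoint:
round 1:
  A via A→b c: +{b}
  B via B→c b: +{c}
  C via C→b c: +{b}
  C via C→c c: +{c}
  S via S→A c C: +{b}
  S via S→c B b: +{c}
  S: {b,c}  A: {b}  B: {c}  C: {b,c}
round 2: (no change)
  S: {b,c}  A: {b}  B: {c}  C: {b,c}

FIRST(S) = ["b", "c"]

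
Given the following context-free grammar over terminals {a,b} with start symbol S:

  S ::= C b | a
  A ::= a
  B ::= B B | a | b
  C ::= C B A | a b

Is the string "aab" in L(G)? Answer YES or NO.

Convert to CNF:
  S -> C T1 | a
  A -> a
  B -> B B | a | b
  C -> C X2 | T0 T1
  T0 -> a
  T1 -> b
  X2 -> B A

CYK table (by increasing span):
  T[0,0] 'a' = {A,B,S,T0}  orig:{A,B,S}
  T[1,1] 'a' = {A,B,S,T0}  orig:{A,B,S}
  T[2,2] 'b' = {B,T1}  orig:{B}
  T[0,1] 'aa' = {B,X2}  orig:{B}
  T[1,2] 'ab' = {B,C}
  T[0,2] 'aab' = {B}

S ∉ T[0,2] ⇒ NO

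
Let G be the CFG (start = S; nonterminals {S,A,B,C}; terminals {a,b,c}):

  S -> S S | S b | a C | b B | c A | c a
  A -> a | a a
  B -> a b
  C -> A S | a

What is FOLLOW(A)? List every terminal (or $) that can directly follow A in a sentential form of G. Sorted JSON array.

FIRST sets, iterate to fixpoint:
iter 1:
  A via A→a: +{a}
  B via B→a b: +{a}
  C via C→A S: +{a}
  S via S→a C: +{a}
  S via S→b B: +{b}
  S via S→c A: +{c}
  FIRST[S]={a,b,c}  FIRST[A]={a}  FIRST[B]={a}  FIRST[C]={a}
iter 2: (stable)
  FIRST[S]={a,b,c}  FIRST[A]={a}  FIRST[B]={a}  FIRST[C]={a}

Compute FOLLOW by fixpoint:
FOLLOW(S) := {$}
round 1:
  C→A S: FOLLOW(A) ⊇ FIRST(S) = {a,b,c}; new: +{a,b,c}
  S→S S: FOLLOW(S) ⊇ FIRST(S) = {a,b,c}; new: +{a,b,c}
  S→a C: FOLLOW(C) ⊇ FOLLOW(S) ⊇ {$,a,b,c}; new: +{$,a,b,c}
  S→b B: FOLLOW(B) ⊇ FOLLOW(S) ⊇ {$,a,b,c}; new: +{$,a,b,c}
  S→c A: FOLLOW(A) ⊇ FOLLOW(S) ⊇ {$,a,b,c}; new: +{$}
  S: {$,a,b,c}  A: {$,a,b,c}  B: {$,a,b,c}  C: {$,a,b,c}
round 2: (no change)
  S: {$,a,b,c}  A: {$,a,b,c}  B: {$,a,b,c}  C: {$,a,b,c}

FOLLOW(A) = ["$", "a", "b", "c"]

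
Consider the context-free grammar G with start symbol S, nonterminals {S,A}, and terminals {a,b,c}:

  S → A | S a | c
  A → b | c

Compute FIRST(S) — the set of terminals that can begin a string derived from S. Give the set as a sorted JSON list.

FIRST iteration:
[1]
  A via A→b: +{b}
  A via A→c: +{c}
  S via S→A: +{b,c}
  FIRST[S]={b,c}  FIRST[A]={b,c}
[2] done
  FIRST[S]={b,c}  FIRST[A]={b,c}

FIRST(S) = ["b", "c"]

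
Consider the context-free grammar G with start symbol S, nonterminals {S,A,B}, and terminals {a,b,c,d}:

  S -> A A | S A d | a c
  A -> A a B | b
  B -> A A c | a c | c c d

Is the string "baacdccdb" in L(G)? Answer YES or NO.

CNF form of G:
  S -> A A | S X6 | T0 T1
  A -> A X3 | b
  B -> A X4 | T0 T1 | T1 X5
  T0 -> a
  T1 -> c
  T2 -> d
  X3 -> T0 B
  X4 -> A T1
  X5 -> T1 T2
  X6 -> A T2

CYK table (by increasing span):
  T[0,0] 'b' = {A}
  T[1,1] 'a' = {T0}  orig:{}
  T[2,2] 'a' = {T0}  orig:{}
  T[3,3] 'c' = {T1}  orig:{}
  T[4,4] 'd' = {T2}  orig:{}
  T[5,5] 'c' = {T1}  orig:{}
  T[6,6] 'c' = {T1}  orig:{}
  T[7,7] 'd' = {T2}  orig:{}
  T[8,8] 'b' = {A}
  T[0,1] 'ba' = ∅
  T[1,2] 'aa' = ∅
  T[2,3] 'ac' = {B,S}
  T[3,4] 'cd' = {X5}  orig:{}
  T[4,5] 'dc' = ∅
  T[5,6] 'cc' = ∅
  T[6,7] 'cd' = {X5}  orig:{}
  T[7,8] 'db' = ∅
  T[0,2] 'baa' = ∅
  T[1,3] 'aac' = {X3}  orig:{}
  T[2,4] 'acd' = ∅
  T[3,5] 'cdc' = ∅
  T[4,6] 'dcc' = ∅
  T[5,7] 'ccd' = {B}
  T[6,8] 'cdb' = ∅
  T[0,3] 'baac' = {A}
  T[1,4] 'aacd' = ∅
  T[2,5] 'acdc' = ∅
  T[3,6] 'cdcc' = ∅
  T[4,7] 'dccd' = ∅
  T[5,8] 'ccdb' = ∅
  T[0,4] 'baacd' = {X6}  orig:{}
  T[1,5] 'aacdc' = ∅
  T[2,6] 'acdcc' = ∅
  T[3,7] 'cdccd' = ∅
  T[4,8] 'dccdb' = ∅
  T[0,5] 'baacdc' = ∅
  T[1,6] 'aacdcc' = ∅
  T[2,7] 'acdccd' = ∅
  T[3,8] 'cdccdb' = ∅
  T[0,6] 'baacdcc' = ∅
  T[1,7] 'aacdccd' = ∅
  T[2,8] 'acdccdb' = ∅
  T[0,7] 'baacdccd' = ∅
  T[1,8] 'aacdccdb' = ∅
  T[0,8] 'baacdccdb' = ∅

S ∉ T[0,8] ⇒ NO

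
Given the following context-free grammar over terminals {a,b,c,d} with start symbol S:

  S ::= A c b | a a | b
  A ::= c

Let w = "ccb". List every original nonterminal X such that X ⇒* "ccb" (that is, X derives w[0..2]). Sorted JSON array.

Convert to CNF:
  S -> A X3 | T2 T2 | b
  A -> c
  T0 -> c
  T1 -> b
  T2 -> a
  X3 -> T0 T1

Fill CYK table bottom-up — only the sub-triangle for w[0..2]:
  [0..0]={A,T0}  "c"  orig:{A}
  [1..1]={A,T0}  "c"  orig:{A}
  [2..2]={S,T1}  "b"  orig:{S}
  [0..1]=∅  "cc"
  [1..2]={X3}  "cb"  orig:{}
  [0..2]={S}  "ccb"

Original NTs in T[0,2] deriving "ccb": ["S"]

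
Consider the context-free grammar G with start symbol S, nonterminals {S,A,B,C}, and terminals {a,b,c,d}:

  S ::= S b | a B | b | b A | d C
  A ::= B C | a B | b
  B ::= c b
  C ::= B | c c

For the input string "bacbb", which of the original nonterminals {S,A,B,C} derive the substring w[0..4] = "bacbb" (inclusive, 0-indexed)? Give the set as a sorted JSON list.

Convert to CNF:
  S -> S T2 | T0 B | T2 A | T3 C | b
  A -> B C | T0 B | b
  B -> T1 T2
  C -> T1 T1 | T1 T2
  T0 -> a
  T1 -> c
  T2 -> b
  T3 -> d

CYK fill (cells [i..j] with 0 ≤ i ≤ j ≤ 4 only):
  T[0,0] 'b' = {A,S,T2}  orig:{A,S}
  T[1,1] 'a' = {T0}  orig:{}
  T[2,2] 'c' = {T1}  orig:{}
  T[3,3] 'b' = {A,S,T2}  orig:{A,S}
  T[4,4] 'b' = {A,S,T2}  orig:{A,S}
  T[0,1] 'ba' = ∅
  T[1,2] 'ac' = ∅
  T[2,3] 'cb' = {B,C}
  T[3,4] 'bb' = {S}
  T[0,2] 'bac' = ∅
  T[1,3] 'acb' = {A,S}
  T[2,4] 'cbb' = ∅
  T[0,3] 'bacb' = {S}
  T[1,4] 'acbb' = {S}
  T[0,4] 'bacbb' = {S}

Original NTs in T[0,4] deriving "bacbb": ["S"]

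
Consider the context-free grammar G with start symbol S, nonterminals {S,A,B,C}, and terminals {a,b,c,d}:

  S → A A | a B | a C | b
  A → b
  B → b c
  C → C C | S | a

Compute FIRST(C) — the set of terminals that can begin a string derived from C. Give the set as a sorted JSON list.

FIRST sets, iterate to fixpoint:
iter 1:
  A via A→b: +{b}
  B via B→b c: +{b}
  C via C→a: +{a}
  S via S→A A: +{b}
  S via S→a B: +{a}
  FIRST[S]={a,b}  FIRST[A]={b}  FIRST[B]={b}  FIRST[C]={a}
iter 2:
  C via C→S: +{b}
  FIRST[S]={a,b}  FIRST[A]={b}  FIRST[B]={b}  FIRST[C]={a,b}
iter 3: (no change)
  FIRST[S]={a,b}  FIRST[A]={b}  FIRST[B]={b}  FIRST[C]={a,b}

FIRST(C) = ["a", "b"]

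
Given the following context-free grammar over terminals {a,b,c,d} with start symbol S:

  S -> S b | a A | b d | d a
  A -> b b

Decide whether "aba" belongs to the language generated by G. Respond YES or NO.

Convert to CNF:
  S -> S T0 | T0 T2 | T1 A | T2 T1
  A -> T0 T0
  T0 -> b
  T1 -> a
  T2 -> d

CYK table (by increasing span):
  T[0,0] 'a' = {T1}  orig:{}
  T[1,1] 'b' = {T0}  orig:{}
  T[2,2] 'a' = {T1}  orig:{}
  T[0,1] 'ab' = ∅
  T[1,2] 'ba' = ∅
  T[0,2] 'aba' = ∅

S ∉ T[0,2] ⇒ NO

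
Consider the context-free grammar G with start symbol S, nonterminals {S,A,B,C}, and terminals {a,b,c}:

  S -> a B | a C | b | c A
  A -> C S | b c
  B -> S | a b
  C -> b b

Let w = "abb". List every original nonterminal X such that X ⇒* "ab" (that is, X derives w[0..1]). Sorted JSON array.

Convert to CNF:
  S -> T1 A | T2 B | T2 C | b
  A -> C S | T0 T1
  B -> T1 A | T2 B | T2 C | T2 T0 | b
  C -> T0 T0
  T0 -> b
  T1 -> c
  T2 -> a

CYK table (by increasing span) (cells [i..j] with 0 ≤ i ≤ j ≤ 1 only):
  T[0,0] 'a' = {T2}  orig:{}
  T[1,1] 'b' = {B,S,T0}  orig:{B,S}
  T[0,1] 'ab' = {B,S}

Original NTs in T[0,1] deriving "ab": ["B", "S"]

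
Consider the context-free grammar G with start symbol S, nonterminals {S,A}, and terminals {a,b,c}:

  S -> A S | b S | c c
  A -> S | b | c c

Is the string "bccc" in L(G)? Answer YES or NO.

Convert to CNF:
  S -> A S | T0 S | T1 T1
  A -> A S | T0 S | T1 T1 | b
  T0 -> b
  T1 -> c

Fill CYK table bottom-up:
  cell(0,0) b: {A,T0}  orig:{A}
  cell(1,1) c: {T1}  orig:{}
  cell(2,2) c: {T1}  orig:{}
  cell(3,3) c: {T1}  orig:{}
  cell(0,1) bc: ∅
  cell(1,2) cc: {A,S}
  cell(2,3) cc: {A,S}
  cell(0,2) bcc: {A,S}
  cell(1,3) ccc: ∅
  cell(0,3) bccc: ∅

S ∉ T[0,3] ⇒ NO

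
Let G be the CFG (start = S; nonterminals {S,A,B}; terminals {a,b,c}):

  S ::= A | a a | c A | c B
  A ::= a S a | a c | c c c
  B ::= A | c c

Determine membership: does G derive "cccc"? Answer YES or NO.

Convert to CNF:
  S -> T0 T0 | T0 T1 | T0 X6 | T1 A | T1 B | T1 X7
  A -> T0 T1 | T0 X2 | T1 X3
  B -> T0 T1 | T0 X4 | T1 T1 | T1 X5
  T0 -> a
  T1 -> c
  X2 -> S T0
  X3 -> T1 T1
  X4 -> S T0
  X5 -> T1 T1
  X6 -> S T0
  X7 -> T1 T1

CYK fill:
  [0..0]={T1}  "c"  orig:{}
  [1..1]={T1}  "c"  orig:{}
  [2..2]={T1}  "c"  orig:{}
  [3..3]={T1}  "c"  orig:{}
  [0..1]={B,X3,X5,X7}  "cc"  orig:{B}
  [1..2]={B,X3,X5,X7}  "cc"  orig:{B}
  [2..3]={B,X3,X5,X7}  "cc"  orig:{B}
  [0..2]={A,B,S}  "ccc"
  [1..3]={A,B,S}  "ccc"
  [0..3]={S}  "cccc"

S ∈ T[0,3] ⇒ YES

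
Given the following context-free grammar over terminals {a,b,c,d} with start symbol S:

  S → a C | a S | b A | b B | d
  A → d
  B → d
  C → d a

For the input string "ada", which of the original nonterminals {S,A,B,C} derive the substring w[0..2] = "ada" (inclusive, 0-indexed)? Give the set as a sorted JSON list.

Convert to CNF:
  S -> T1 C | T1 S | T2 A | T2 B | d
  A -> d
  B -> d
  C -> T0 T1
  T0 -> d
  T1 -> a
  T2 -> b

CYK fill (cells [i..j] with 0 ≤ i ≤ j ≤ 2 only):
  cell(0,0) a: {T1}  orig:{}
  cell(1,1) d: {A,B,S,T0}  orig:{A,B,S}
  cell(2,2) a: {T1}  orig:{}
  cell(0,1) ad: {S}
  cell(1,2) da: {C}
  cell(0,2) ada: {S}

Original NTs in T[0,2] deriving "ada": ["S"]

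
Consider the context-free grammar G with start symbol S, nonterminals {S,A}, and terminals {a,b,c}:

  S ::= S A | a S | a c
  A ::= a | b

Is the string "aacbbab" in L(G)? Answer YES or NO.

Convert to CNF:
  S -> S A | T0 S | T0 T1
  A -> a | b
  T0 -> a
  T1 -> c

Fill CYK table bottom-up:
  T[0,0] 'a' = {A,T0}  orig:{A}
  T[1,1] 'a' = {A,T0}  orig:{A}
  T[2,2] 'c' = {T1}  orig:{}
  T[3,3] 'b' = {A}
  T[4,4] 'b' = {A}
  T[5,5] 'a' = {A,T0}  orig:{A}
  T[6,6] 'b' = {A}
  T[0,1] 'aa' = ∅
  T[1,2] 'ac' = {S}
  T[2,3] 'cb' = ∅
  T[3,4] 'bb' = ∅
  T[4,5] 'ba' = ∅
  T[5,6] 'ab' = ∅
  T[0,2] 'aac' = {S}
  T[1,3] 'acb' = {S}
  T[2,4] 'cbb' = ∅
  T[3,5] 'bba' = ∅
  T[4,6] 'bab' = ∅
  T[0,3] 'aacb' = {S}
  T[1,4] 'acbb' = {S}
  T[2,5] 'cbba' = ∅
  T[3,6] 'bbab' = ∅
  T[0,4] 'aacbb' = {S}
  T[1,5] 'acbba' = {S}
  T[2,6] 'cbbab' = ∅
  T[0,5] 'aacbba' = {S}
  T[1,6] 'acbbab' = {S}
  T[0,6] 'aacbbab' = {S}

S ∈ T[0,6] ⇒ YES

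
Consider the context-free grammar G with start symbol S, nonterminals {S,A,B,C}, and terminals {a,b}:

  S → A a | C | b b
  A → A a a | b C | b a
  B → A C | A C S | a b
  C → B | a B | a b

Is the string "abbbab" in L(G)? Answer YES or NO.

Convert to CNF:
  S -> A C | A T0 | A X5 | T0 B | T0 T1 | T1 T1
  A -> A X2 | T1 C | T1 T0
  B -> A C | A X3 | T0 T1
  C -> A C | A X4 | T0 B | T0 T1
  T0 -> a
  T1 -> b
  X2 -> T0 T0
  X3 -> C S
  X4 -> C S
  X5 -> C S

Fill CYK table bottom-up:
  cell(0,0) a: {T0}  orig:{}
  cell(1,1) b: {T1}  orig:{}
  cell(2,2) b: {T1}  orig:{}
  cell(3,3) b: {T1}  orig:{}
  cell(4,4) a: {T0}  orig:{}
  cell(5,5) b: {T1}  orig:{}
  cell(0,1) ab: {B,C,S}
  cell(1,2) bb: {S}
  cell(2,3) bb: {S}
  cell(3,4) ba: {A}
  cell(4,5) ab: {B,C,S}
  cell(0,2) abb: ∅
  cell(1,3) bbb: ∅
  cell(2,4) bba: ∅
  cell(3,5) bab: {A}
  cell(0,3) abbb: {X3,X4,X5}  orig:{}
  cell(1,4) bbba: ∅
  cell(2,5) bbab: ∅
  cell(0,4) abbba: ∅
  cell(1,5) bbbab: ∅
  cell(0,5) abbbab: ∅

S ∉ T[0,5] ⇒ NO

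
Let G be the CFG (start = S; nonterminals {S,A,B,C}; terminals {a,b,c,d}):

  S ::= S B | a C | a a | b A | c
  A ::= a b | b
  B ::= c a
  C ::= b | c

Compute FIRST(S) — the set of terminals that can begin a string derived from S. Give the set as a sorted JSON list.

FIRST iteration:
round 1:
  A via A→a b: +{a}
  A via A→b: +{b}
  B via B→c a: +{c}
  C via C→b: +{b}
  C via C→c: +{c}
  S via S→a C: +{a}
  S via S→b A: +{b}
  S via S→c: +{c}
  FIRST[S]={a,b,c}  FIRST[A]={a,b}  FIRST[B]={c}  FIRST[C]={b,c}
round 2: done
  FIRST[S]={a,b,c}  FIRST[A]={a,b}  FIRST[B]={c}  FIRST[C]={b,c}

FIRST(S) = ["a", "b", "c"]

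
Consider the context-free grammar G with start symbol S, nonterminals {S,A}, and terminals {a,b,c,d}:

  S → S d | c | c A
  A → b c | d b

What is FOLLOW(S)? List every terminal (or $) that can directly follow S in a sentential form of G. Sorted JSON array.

Compute FIRST by fixpoint:
pass 1:
  A via A→b c: +{b}
  A via A→d b: +{d}
  S via S→c: +{c}
  FIRST(S)={c}  FIRST(A)={b,d}
pass 2: (no change)
  FIRST(S)={c}  FIRST(A)={b,d}

FOLLOW sets:
FOLLOW(S) := {$}
iter 1:
  S→S d: FOLLOW(S) ⊇ FIRST(d) = {d}; new: +{d}
  S→c A: FOLLOW(A) ⊇ FOLLOW(S) ⊇ {$,d}; new: +{$,d}
  FOLLOW[S]={$,d}  FOLLOW[A]={$,d}
iter 2: (no change)
  FOLLOW[S]={$,d}  FOLLOW[A]={$,d}

FOLLOW(S) = ["$", "d"]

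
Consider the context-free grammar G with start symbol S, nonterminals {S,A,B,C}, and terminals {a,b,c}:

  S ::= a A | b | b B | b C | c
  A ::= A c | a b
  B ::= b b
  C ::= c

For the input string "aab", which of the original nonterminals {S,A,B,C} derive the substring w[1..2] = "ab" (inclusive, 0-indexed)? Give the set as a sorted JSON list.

Convert to CNF:
  S -> T1 A | T2 B | T2 C | b | c
  A -> A T0 | T1 T2
  B -> T2 T2
  C -> c
  T0 -> c
  T1 -> a
  T2 -> b

CYK fill — only the sub-triangle for w[1..2]:
  T[1,1] 'a' = {T1}  orig:{}
  T[2,2] 'b' = {S,T2}  orig:{S}
  T[1,2] 'ab' = {A}

Original NTs in T[1,2] deriving "ab": ["A"]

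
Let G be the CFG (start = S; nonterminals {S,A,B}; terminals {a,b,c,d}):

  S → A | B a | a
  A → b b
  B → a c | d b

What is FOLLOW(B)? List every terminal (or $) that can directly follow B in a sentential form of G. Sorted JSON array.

Compute FIRST by fixpoint:
pass 1:
  A via A→b b: +{b}
  B via B→a c: +{a}
  B via B→d b: +{d}
  S via S→A: +{b}
  S via S→B a: +{a,d}
  FIRST[S]={a,b,d}  FIRST[A]={b}  FIRST[B]={a,d}
pass 2: done
  FIRST[S]={a,b,d}  FIRST[A]={b}  FIRST[B]={a,d}

FOLLOW iteration:
initialize: $ ∈ FOLLOW(S)
pass 1:
  S→A: FOLLOW(A) ⊇ FOLLOW(S) ⊇ {$}; new: +{$}
  S→B a: FOLLOW(B) ⊇ FIRST(a) = {a}; new: +{a}
  FOLLOW(S)={$}  FOLLOW(A)={$}  FOLLOW(B)={a}
pass 2: done
  FOLLOW(S)={$}  FOLLOW(A)={$}  FOLLOW(B)={a}

FOLLOW(B) = ["a"]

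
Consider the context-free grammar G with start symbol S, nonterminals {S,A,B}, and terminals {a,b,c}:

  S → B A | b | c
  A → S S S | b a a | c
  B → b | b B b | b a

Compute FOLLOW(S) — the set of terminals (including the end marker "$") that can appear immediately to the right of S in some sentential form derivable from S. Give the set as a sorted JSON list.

FIRST sets, iterate to fixpoint:
[1]
  A via A→b a a: +{b}
  A via A→c: +{c}
  B via B→b: +{b}
  S via S→B A: +{b}
  S via S→c: +{c}
  FIRST[S]={b,c}  FIRST[A]={b,c}  FIRST[B]={b}
[2] — fixpoint
  FIRST[S]={b,c}  FIRST[A]={b,c}  FIRST[B]={b}

FOLLOW iteration:
initialize: $ ∈ FOLLOW(S)
pass 1:
  A→S S S: FOLLOW(S) ⊇ FIRST(S) = {b,c}; new: +{b,c}
  B→b B b: FOLLOW(B) ⊇ FIRST(b) = {b}; new: +{b}
  S→B A: FOLLOW(B) ⊇ FIRST(A) = {b,c}; new: +{c}
  S→B A: FOLLOW(A) ⊇ FOLLOW(S) ⊇ {$,b,c}; new: +{$,b,c}
  FOLLOW(S)={$,b,c}  FOLLOW(A)={$,b,c}  FOLLOW(B)={b,c}
pass 2: done
  FOLLOW(S)={$,b,c}  FOLLOW(A)={$,b,c}  FOLLOW(B)={b,c}

FOLLOW(S) = ["$", "b", "c"]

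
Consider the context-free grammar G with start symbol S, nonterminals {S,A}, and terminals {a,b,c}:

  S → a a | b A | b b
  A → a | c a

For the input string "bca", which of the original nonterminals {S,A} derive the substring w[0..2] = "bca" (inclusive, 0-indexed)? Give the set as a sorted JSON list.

CNF form of G:
  S -> T1 T1 | T2 A | T2 T2
  A -> T0 T1 | a
  T0 -> c
  T1 -> a
  T2 -> b

CYK table (by increasing span), restricted to cells inside w[0..2]:
  T[0,0] 'b' = {T2}  orig:{}
  T[1,1] 'c' = {T0}  orig:{}
  T[2,2] 'a' = {A,T1}  orig:{A}
  T[0,1] 'bc' = ∅
  T[1,2] 'ca' = {A}
  T[0,2] 'bca' = {S}

Original NTs in T[0,2] deriving "bca": ["S"]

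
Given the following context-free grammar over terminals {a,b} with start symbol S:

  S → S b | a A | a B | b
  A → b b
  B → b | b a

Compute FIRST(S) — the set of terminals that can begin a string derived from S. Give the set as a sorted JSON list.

Compute FIRST by fixpoint:
iter 1:
  A via A→b b: +{b}
  B via B→b: +{b}
  S via S→a A: +{a}
  S via S→b: +{b}
  S: {a,b}  A: {b}  B: {b}
iter 2: done
  S: {a,b}  A: {b}  B: {b}

FIRST(S) = ["a", "b"]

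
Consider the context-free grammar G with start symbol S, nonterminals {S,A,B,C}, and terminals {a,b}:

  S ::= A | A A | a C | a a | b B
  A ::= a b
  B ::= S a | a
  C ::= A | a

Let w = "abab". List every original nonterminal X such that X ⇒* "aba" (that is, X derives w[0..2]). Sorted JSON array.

Convert to CNF:
  S -> A A | T0 C | T0 T0 | T0 T1 | T1 B
  A -> T0 T1
  B -> S T0 | a
  C -> T0 T1 | a
  T0 -> a
  T1 -> b

CYK fill (cells [i..j] with 0 ≤ i ≤ j ≤ 2 only):
  [0..0]={B,C,T0}  "a"  orig:{B,C}
  [1..1]={T1}  "b"  orig:{}
  [2..2]={B,C,T0}  "a"  orig:{B,C}
  [0..1]={A,C,S}  "ab"
  [1..2]={S}  "ba"
  [0..2]={B}  "aba"

Original NTs in T[0,2] deriving "aba": ["B"]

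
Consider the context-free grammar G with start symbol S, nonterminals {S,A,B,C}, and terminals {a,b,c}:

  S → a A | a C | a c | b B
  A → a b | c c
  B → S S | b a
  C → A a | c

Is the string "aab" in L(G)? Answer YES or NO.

CNF form of G:
  S -> T0 A | T0 C | T0 T2 | T1 B
  A -> T0 T1 | T2 T2
  B -> S S | T1 T0
  C -> A T0 | c
  T0 -> a
  T1 -> b
  T2 -> c

Fill CYK table bottom-up:
  [0..0]={T0}  "a"  orig:{}
  [1..1]={T0}  "a"  orig:{}
  [2..2]={T1}  "b"  orig:{}
  [0..1]=∅  "aa"
  [1..2]={A}  "ab"
  [0..2]={S}  "aab"

S ∈ T[0,2] ⇒ YES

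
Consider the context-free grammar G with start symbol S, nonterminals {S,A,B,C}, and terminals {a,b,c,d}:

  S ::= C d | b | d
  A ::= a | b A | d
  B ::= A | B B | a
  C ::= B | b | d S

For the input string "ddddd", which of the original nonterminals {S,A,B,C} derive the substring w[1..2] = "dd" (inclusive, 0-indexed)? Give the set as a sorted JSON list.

Convert to CNF:
  S -> C T1 | b | d
  A -> T0 A | a | d
  B -> B B | T0 A | a | d
  C -> B B | T0 A | T1 S | a | b | d
  T0 -> b
  T1 -> d

CYK table (by increasing span) — only the sub-triangle for w[1..2]:
  cell(1,1) d: {A,B,C,S,T1}  orig:{A,B,C,S}
  cell(2,2) d: {A,B,C,S,T1}  orig:{A,B,C,S}
  cell(1,2) dd: {B,C,S}

Original NTs in T[1,2] deriving "dd": ["B", "C", "S"]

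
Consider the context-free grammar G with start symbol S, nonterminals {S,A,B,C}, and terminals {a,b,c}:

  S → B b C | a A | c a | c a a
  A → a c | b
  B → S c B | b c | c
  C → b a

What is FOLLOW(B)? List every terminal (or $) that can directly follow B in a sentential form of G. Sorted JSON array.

FIRST iteration:
pass 1:
  A via A→a c: +{a}
  A via A→b: +{b}
  B via B→b c: +{b}
  B via B→c: +{c}
  C via C→b a: +{b}
  S via S→B b C: +{b,c}
  S via S→a A: +{a}
  FIRST(S)={a,b,c}  FIRST(A)={a,b}  FIRST(B)={b,c}  FIRST(C)={b}
pass 2:
  B via B→S c B: +{a}
  FIRST(S)={a,b,c}  FIRST(A)={a,b}  FIRST(B)={a,b,c}  FIRST(C)={b}
pass 3: (stable)
  FIRST(S)={a,b,c}  FIRST(A)={a,b}  FIRST(B)={a,b,c}  FIRST(C)={b}

FOLLOW sets:
seed FOLLOW(S) with $
iter 1:
  B→S c B: FOLLOW(S) ⊇ FIRST(c) = {c}; new: +{c}
  S→B b C: FOLLOW(B) ⊇ FIRST(b) = {b}; new: +{b}
  S→B b C: FOLLOW(C) ⊇ FOLLOW(S) ⊇ {$,c}; new: +{$,c}
  S→a A: FOLLOW(A) ⊇ FOLLOW(S) ⊇ {$,c}; new: +{$,c}
  FOLLOW(S)={$,c}  FOLLOW(A)={$,c}  FOLLOW(B)={b}  FOLLOW(C)={$,c}
iter 2: done
  FOLLOW(S)={$,c}  FOLLOW(A)={$,c}  FOLLOW(B)={b}  FOLLOW(C)={$,c}

FOLLOW(B) = ["b"]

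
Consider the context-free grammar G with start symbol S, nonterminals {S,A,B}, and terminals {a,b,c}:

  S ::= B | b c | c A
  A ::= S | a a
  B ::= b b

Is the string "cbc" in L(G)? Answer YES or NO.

Convert to CNF:
  S -> T1 T1 | T1 T2 | T2 A
  A -> T0 T0 | T1 T1 | T1 T2 | T2 A
  B -> T1 T1
  T0 -> a
  T1 -> b
  T2 -> c

Fill CYK table bottom-up:
  cell(0,0) c: {T2}  orig:{}
  cell(1,1) b: {T1}  orig:{}
  cell(2,2) c: {T2}  orig:{}
  cell(0,1) cb: ∅
  cell(1,2) bc: {A,S}
  cell(0,2) cbc: {A,S}

S ∈ T[0,2] ⇒ YES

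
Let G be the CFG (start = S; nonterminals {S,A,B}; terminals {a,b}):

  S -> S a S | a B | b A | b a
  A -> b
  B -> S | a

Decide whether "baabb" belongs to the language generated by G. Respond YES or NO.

CNF form of G:
  S -> S X3 | T0 B | T1 A | T1 T0
  A -> b
  B -> S X2 | T0 B | T1 A | T1 T0 | a
  T0 -> a
  T1 -> b
  X2 -> T0 S
  X3 -> T0 S

CYK fill:
  cell(0,0) b: {A,T1}  orig:{A}
  cell(1,1) a: {B,T0}  orig:{B}
  cell(2,2) a: {B,T0}  orig:{B}
  cell(3,3) b: {A,T1}  orig:{A}
  cell(4,4) b: {A,T1}  orig:{A}
  cell(0,1) ba: {B,S}
  cell(1,2) aa: {B,S}
  cell(2,3) ab: ∅
  cell(3,4) bb: {B,S}
  cell(0,2) baa: ∅
  cell(1,3) aab: ∅
  cell(2,4) abb: {B,S,X2,X3}  orig:{B,S}
  cell(0,3) baab: ∅
  cell(1,4) aabb: {B,S,X2,X3}  orig:{B,S}
  cell(0,4) baabb: {B,S}

S ∈ T[0,4] ⇒ YES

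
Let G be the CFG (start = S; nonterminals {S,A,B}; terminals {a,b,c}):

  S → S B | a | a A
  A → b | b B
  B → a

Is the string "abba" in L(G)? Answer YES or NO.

CNF form of G:
  S -> S B | T1 A | a
  A -> T0 B | b
  B -> a
  T0 -> b
  T1 -> a

CYK fill:
  T[0,0] 'a' = {B,S,T1}  orig:{B,S}
  T[1,1] 'b' = {A,T0}  orig:{A}
  T[2,2] 'b' = {A,T0}  orig:{A}
  T[3,3] 'a' = {B,S,T1}  orig:{B,S}
  T[0,1] 'ab' = {S}
  T[1,2] 'bb' = ∅
  T[2,3] 'ba' = {A}
  T[0,2] 'abb' = ∅
  T[1,3] 'bba' = ∅
  T[0,3] 'abba' = ∅

S ∉ T[0,3] ⇒ NO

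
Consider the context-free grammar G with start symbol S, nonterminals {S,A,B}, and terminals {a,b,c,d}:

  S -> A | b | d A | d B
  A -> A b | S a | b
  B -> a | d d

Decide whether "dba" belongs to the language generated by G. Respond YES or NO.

Convert to CNF:
  S -> A T0 | S T1 | T2 A | T2 B | b
  A -> A T0 | S T1 | b
  B -> T2 T2 | a
  T0 -> b
  T1 -> a
  T2 -> d

CYK fill:
  cell(0,0) d: {T2}  orig:{}
  cell(1,1) b: {A,S,T0}  orig:{A,S}
  cell(2,2) a: {B,T1}  orig:{B}
  cell(0,1) db: {S}
  cell(1,2) ba: {A,S}
  cell(0,2) dba: {A,S}

S ∈ T[0,2] ⇒ YES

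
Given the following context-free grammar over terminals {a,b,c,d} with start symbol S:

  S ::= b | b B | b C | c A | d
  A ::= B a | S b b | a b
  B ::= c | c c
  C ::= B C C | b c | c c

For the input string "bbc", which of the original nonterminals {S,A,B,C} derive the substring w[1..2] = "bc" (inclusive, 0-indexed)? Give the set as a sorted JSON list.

Convert to CNF:
  S -> T1 B | T1 C | T2 A | b | d
  A -> B T0 | S X3 | T0 T1
  B -> T2 T2 | c
  C -> B X4 | T1 T2 | T2 T2
  T0 -> a
  T1 -> b
  T2 -> c
  X3 -> T1 T1
  X4 -> C C

Fill CYK table bottom-up — only the sub-triangle for w[1..2]:
  cell(1,1) b: {S,T1}  orig:{S}
  cell(2,2) c: {B,T2}  orig:{B}
  cell(1,2) bc: {C,S}

Original NTs in T[1,2] deriving "bc": ["C", "S"]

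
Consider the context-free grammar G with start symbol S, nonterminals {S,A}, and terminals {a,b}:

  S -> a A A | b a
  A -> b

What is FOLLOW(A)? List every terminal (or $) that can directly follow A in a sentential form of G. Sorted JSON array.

FIRST sets, iterate to fixpoint:
[1]
  A via A→b: +{b}
  S via S→a A A: +{a}
  S via S→b a: +{b}
  FIRST(S)={a,b}  FIRST(A)={b}
[2] — fixpoint
  FIRST(S)={a,b}  FIRST(A)={b}

FOLLOW iteration:
initialize: $ ∈ FOLLOW(S)
round 1:
  S→a A A: FOLLOW(A) ⊇ FIRST(A) = {b}; new: +{b}
  S→a A A: FOLLOW(A) ⊇ FOLLOW(S) ⊇ {$}; new: +{$}
  S: {$}  A: {$,b}
round 2: done
  S: {$}  A: {$,b}

FOLLOW(A) = ["$", "b"]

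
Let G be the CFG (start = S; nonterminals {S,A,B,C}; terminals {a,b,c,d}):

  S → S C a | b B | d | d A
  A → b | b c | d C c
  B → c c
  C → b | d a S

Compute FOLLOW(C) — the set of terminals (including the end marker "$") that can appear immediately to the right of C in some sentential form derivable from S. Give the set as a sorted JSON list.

FIRST sets, iterate to fixpoint:
iter 1:
  A via A→b: +{b}
  A via A→d C c: +{d}
  B via B→c c: +{c}
  C via C→b: +{b}
  C via C→d a S: +{d}
  S via S→b B: +{b}
  S via S→d: +{d}
  FIRST[S]={b,d}  FIRST[A]={b,d}  FIRST[B]={c}  FIRST[C]={b,d}
iter 2: done
  FIRST[S]={b,d}  FIRST[A]={b,d}  FIRST[B]={c}  FIRST[C]={b,d}

FOLLOW iteration:
seed FOLLOW(S) with $
pass 1:
  A→d C c: FOLLOW(C) ⊇ FIRST(c) = {c}; new: +{c}
  C→d a S: FOLLOW(S) ⊇ FOLLOW(C) ⊇ {c}; new: +{c}
  S→S C a: FOLLOW(S) ⊇ FIRST(C) = {b,d}; new: +{b,d}
  S→S C a: FOLLOW(C) ⊇ FIRST(a) = {a}; new: +{a}
  S→b B: FOLLOW(B) ⊇ FOLLOW(S) ⊇ {$,b,c,d}; new: +{$,b,c,d}
  S→d A: FOLLOW(A) ⊇ FOLLOW(S) ⊇ {$,b,c,d}; new: +{$,b,c,d}
  FOLLOW[S]={$,b,c,d}  FOLLOW[A]={$,b,c,d}  FOLLOW[B]={$,b,c,d}  FOLLOW[C]={a,c}
pass 2:
  C→d a S: FOLLOW(S) ⊇ FOLLOW(C) ⊇ {a,c}; new: +{a}
  S→b B: FOLLOW(B) ⊇ FOLLOW(S) ⊇ {$,a,b,c,d}; new: +{a}
  S→d A: FOLLOW(A) ⊇ FOLLOW(S) ⊇ {$,a,b,c,d}; new: +{a}
  FOLLOW[S]={$,a,b,c,d}  FOLLOW[A]={$,a,b,c,d}  FOLLOW[B]={$,a,b,c,d}  FOLLOW[C]={a,c}
pass 3: done
  FOLLOW[S]={$,a,b,c,d}  FOLLOW[A]={$,a,b,c,d}  FOLLOW[B]={$,a,b,c,d}  FOLLOW[C]={a,c}

FOLLOW(C) = ["a", "c"]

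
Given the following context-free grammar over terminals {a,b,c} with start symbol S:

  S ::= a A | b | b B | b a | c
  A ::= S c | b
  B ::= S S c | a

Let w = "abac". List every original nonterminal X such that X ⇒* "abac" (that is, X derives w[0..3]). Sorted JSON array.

Convert to CNF:
  S -> T1 A | T2 B | T2 T1 | b | c
  A -> S T0 | b
  B -> S X3 | a
  T0 -> c
  T1 -> a
  T2 -> b
  X3 -> S T0

CYK fill (cells [i..j] with 0 ≤ i ≤ j ≤ 3 only):
  T[0,0] 'a' = {B,T1}  orig:{B}
  T[1,1] 'b' = {A,S,T2}  orig:{A,S}
  T[2,2] 'a' = {B,T1}  orig:{B}
  T[3,3] 'c' = {S,T0}  orig:{S}
  T[0,1] 'ab' = {S}
  T[1,2] 'ba' = {S}
  T[2,3] 'ac' = ∅
  T[0,2] 'aba' = ∅
  T[1,3] 'bac' = {A,X3}  orig:{A}
  T[0,3] 'abac' = {S}

Original NTs in T[0,3] deriving "abac": ["S"]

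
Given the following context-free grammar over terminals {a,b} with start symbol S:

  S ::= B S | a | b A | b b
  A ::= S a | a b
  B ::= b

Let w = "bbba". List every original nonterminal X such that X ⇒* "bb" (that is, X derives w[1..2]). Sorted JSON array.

Convert to CNF:
  S -> B S | T1 A | T1 T1 | a
  A -> S T0 | T0 T1
  B -> b
  T0 -> a
  T1 -> b

Fill CYK table bottom-up — only the sub-triangle for w[1..2]:
  [1..1]={B,T1}  "b"  orig:{B}
  [2..2]={B,T1}  "b"  orig:{B}
  [1..2]={S}  "bb"

Original NTs in T[1,2] deriving "bb": ["S"]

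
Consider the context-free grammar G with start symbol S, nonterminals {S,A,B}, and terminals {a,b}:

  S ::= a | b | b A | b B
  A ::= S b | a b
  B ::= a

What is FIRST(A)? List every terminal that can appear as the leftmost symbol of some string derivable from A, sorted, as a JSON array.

FIRST sets, iterate to fixpoint:
pass 1:
  A via A→a b: +{a}
  B via B→a: +{a}
  S via S→a: +{a}
  S via S→b: +{b}
  FIRST(S)={a,b}  FIRST(A)={a}  FIRST(B)={a}
pass 2:
  A via A→S b: +{b}
  FIRST(S)={a,b}  FIRST(A)={a,b}  FIRST(B)={a}
pass 3: (stable)
  FIRST(S)={a,b}  FIRST(A)={a,b}  FIRST(B)={a}

FIRST(A) = ["a", "b"]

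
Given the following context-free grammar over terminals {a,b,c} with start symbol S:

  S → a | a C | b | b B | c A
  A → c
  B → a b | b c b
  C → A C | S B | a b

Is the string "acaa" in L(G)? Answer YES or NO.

Convert to CNF:
  S -> T0 C | T1 B | T2 A | a | b
  A -> c
  B -> T0 T1 | T1 X3
  C -> A C | S B | T0 T1
  T0 -> a
  T1 -> b
  T2 -> c
  X3 -> T2 T1

Fill CYK table bottom-up:
  [0..0]={S,T0}  "a"  orig:{S}
  [1..1]={A,T2}  "c"  orig:{A}
  [2..2]={S,T0}  "a"  orig:{S}
  [3..3]={S,T0}  "a"  orig:{S}
  [0..1]=∅  "ac"
  [1..2]=∅  "ca"
  [2..3]=∅  "aa"
  [0..2]=∅  "aca"
  [1..3]=∅  "caa"
  [0..3]=∅  "acaa"

S ∉ T[0,3] ⇒ NO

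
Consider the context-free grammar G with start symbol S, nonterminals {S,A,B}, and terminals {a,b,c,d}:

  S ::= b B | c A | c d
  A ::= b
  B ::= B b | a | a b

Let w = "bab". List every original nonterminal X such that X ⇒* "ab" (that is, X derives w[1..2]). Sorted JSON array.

Convert to CNF:
  S -> T0 B | T2 A | T2 T3
  A -> b
  B -> B T0 | T1 T0 | a
  T0 -> b
  T1 -> a
  T2 -> c
  T3 -> d

Fill CYK table bottom-up, restricted to cells inside w[1..2]:
  [1..1]={B,T1}  "a"  orig:{B}
  [2..2]={A,T0}  "b"  orig:{A}
  [1..2]={B}  "ab"

Original NTs in T[1,2] deriving "ab": ["B"]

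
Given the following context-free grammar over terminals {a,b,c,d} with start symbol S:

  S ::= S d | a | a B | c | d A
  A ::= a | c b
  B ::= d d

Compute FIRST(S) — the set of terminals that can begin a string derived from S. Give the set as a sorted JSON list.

Compute FIRST by fixpoint:
round 1:
  A via A→a: +{a}
  A via A→c b: +{c}
  B via B→d d: +{d}
  S via S→a: +{a}
  S via S→c: +{c}
  S via S→d A: +{d}
  S: {a,c,d}  A: {a,c}  B: {d}
round 2: done
  S: {a,c,d}  A: {a,c}  B: {d}

FIRST(S) = ["a", "c", "d"]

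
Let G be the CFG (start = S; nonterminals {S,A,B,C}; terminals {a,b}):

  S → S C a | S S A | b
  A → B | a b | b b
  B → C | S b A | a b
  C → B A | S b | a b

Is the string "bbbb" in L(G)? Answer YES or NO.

Convert to CNF:
  S -> S X4 | S X5 | b
  A -> B A | S T0 | S X2 | T0 T0 | T1 T0
  B -> B A | S T0 | S X3 | T1 T0
  C -> B A | S T0 | T1 T0
  T0 -> b
  T1 -> a
  X2 -> T0 A
  X3 -> T0 A
  X4 -> C T1
  X5 -> S A

CYK table (by increasing span):
  T[0,0] 'b' = {S,T0}  orig:{S}
  T[1,1] 'b' = {S,T0}  orig:{S}
  T[2,2] 'b' = {S,T0}  orig:{S}
  T[3,3] 'b' = {S,T0}  orig:{S}
  T[0,1] 'bb' = {A,B,C}
  T[1,2] 'bb' = {A,B,C}
  T[2,3] 'bb' = {A,B,C}
  T[0,2] 'bbb' = {X2,X3,X5}  orig:{}
  T[1,3] 'bbb' = {X2,X3,X5}  orig:{}
  T[0,3] 'bbbb' = {A,B,C,S}

S ∈ T[0,3] ⇒ YES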